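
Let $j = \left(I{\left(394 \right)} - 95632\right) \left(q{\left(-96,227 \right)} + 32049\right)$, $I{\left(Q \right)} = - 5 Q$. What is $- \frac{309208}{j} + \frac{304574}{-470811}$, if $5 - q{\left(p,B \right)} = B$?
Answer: $- \frac{157662775758418}{243752889105099} \approx -0.64681$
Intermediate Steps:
$q{\left(p,B \right)} = 5 - B$
$j = -3106378854$ ($j = \left(\left(-5\right) 394 - 95632\right) \left(\left(5 - 227\right) + 32049\right) = \left(-1970 - 95632\right) \left(\left(5 - 227\right) + 32049\right) = - 97602 \left(-222 + 32049\right) = \left(-97602\right) 31827 = -3106378854$)
$- \frac{309208}{j} + \frac{304574}{-470811} = - \frac{309208}{-3106378854} + \frac{304574}{-470811} = \left(-309208\right) \left(- \frac{1}{3106378854}\right) + 304574 \left(- \frac{1}{470811}\right) = \frac{154604}{1553189427} - \frac{304574}{470811} = - \frac{157662775758418}{243752889105099}$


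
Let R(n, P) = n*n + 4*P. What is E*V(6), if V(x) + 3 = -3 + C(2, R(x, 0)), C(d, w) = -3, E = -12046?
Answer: 108414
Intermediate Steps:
R(n, P) = n**2 + 4*P
V(x) = -9 (V(x) = -3 + (-3 - 3) = -3 - 6 = -9)
E*V(6) = -12046*(-9) = 108414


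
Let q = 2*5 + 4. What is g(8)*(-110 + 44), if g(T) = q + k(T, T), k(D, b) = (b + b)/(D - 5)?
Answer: -1276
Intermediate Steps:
k(D, b) = 2*b/(-5 + D) (k(D, b) = (2*b)/(-5 + D) = 2*b/(-5 + D))
q = 14 (q = 10 + 4 = 14)
g(T) = 14 + 2*T/(-5 + T)
g(8)*(-110 + 44) = (2*(-35 + 8*8)/(-5 + 8))*(-110 + 44) = (2*(-35 + 64)/3)*(-66) = (2*(⅓)*29)*(-66) = (58/3)*(-66) = -1276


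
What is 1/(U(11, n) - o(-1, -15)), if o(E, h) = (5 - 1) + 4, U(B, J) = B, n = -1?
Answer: ⅓ ≈ 0.33333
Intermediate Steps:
o(E, h) = 8 (o(E, h) = 4 + 4 = 8)
1/(U(11, n) - o(-1, -15)) = 1/(11 - 1*8) = 1/(11 - 8) = 1/3 = ⅓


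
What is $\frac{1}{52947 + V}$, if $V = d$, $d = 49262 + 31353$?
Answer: $\frac{1}{133562} \approx 7.4872 \cdot 10^{-6}$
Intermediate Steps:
$d = 80615$
$V = 80615$
$\frac{1}{52947 + V} = \frac{1}{52947 + 80615} = \frac{1}{133562}$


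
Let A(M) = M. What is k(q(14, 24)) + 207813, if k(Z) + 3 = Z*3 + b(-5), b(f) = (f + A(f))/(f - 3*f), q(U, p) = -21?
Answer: 207746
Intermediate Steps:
b(f) = -1 (b(f) = (f + f)/(f - 3*f) = (2*f)/((-2*f)) = (2*f)*(-1/(2*f)) = -1)
k(Z) = -4 + 3*Z (k(Z) = -3 + (Z*3 - 1) = -3 + (3*Z - 1) = -3 + (-1 + 3*Z) = -4 + 3*Z)
k(q(14, 24)) + 207813 = (-4 + 3*(-21)) + 207813 = (-4 - 63) + 207813 = -67 + 207813 = 207746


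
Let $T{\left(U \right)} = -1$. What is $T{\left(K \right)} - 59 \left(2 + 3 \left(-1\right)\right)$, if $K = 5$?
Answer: $58$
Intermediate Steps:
$T{\left(K \right)} - 59 \left(2 + 3 \left(-1\right)\right) = -1 - 59 \left(2 + 3 \left(-1\right)\right) = -1 - 59 \left(2 - 3\right) = -1 - -59 = -1 + 59 = 58$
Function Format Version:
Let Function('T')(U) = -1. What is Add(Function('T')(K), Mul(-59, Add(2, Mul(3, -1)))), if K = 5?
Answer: 58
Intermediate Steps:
Add(Function('T')(K), Mul(-59, Add(2, Mul(3, -1)))) = Add(-1, Mul(-59, Add(2, Mul(3, -1)))) = Add(-1, Mul(-59, Add(2, -3))) = Add(-1, Mul(-59, -1)) = Add(-1, 59) = 58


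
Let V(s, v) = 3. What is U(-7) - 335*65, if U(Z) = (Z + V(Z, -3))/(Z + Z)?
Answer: -152423/7 ≈ -21775.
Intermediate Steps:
U(Z) = (3 + Z)/(2*Z) (U(Z) = (Z + 3)/(Z + Z) = (3 + Z)/((2*Z)) = (3 + Z)*(1/(2*Z)) = (3 + Z)/(2*Z))
U(-7) - 335*65 = (1/2)*(3 - 7)/(-7) - 335*65 = (1/2)*(-1/7)*(-4) - 21775 = 2/7 - 21775 = -152423/7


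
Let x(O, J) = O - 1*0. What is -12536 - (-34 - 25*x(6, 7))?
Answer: -12352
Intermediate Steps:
x(O, J) = O (x(O, J) = O + 0 = O)
-12536 - (-34 - 25*x(6, 7)) = -12536 - (-34 - 25*6) = -12536 - (-34 - 150) = -12536 - 1*(-184) = -12536 + 184 = -12352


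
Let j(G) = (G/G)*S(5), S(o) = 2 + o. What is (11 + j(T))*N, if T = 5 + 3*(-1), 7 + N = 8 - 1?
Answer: 0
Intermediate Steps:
N = 0 (N = -7 + (8 - 1) = -7 + 7 = 0)
T = 2 (T = 5 - 3 = 2)
j(G) = 7 (j(G) = (G/G)*(2 + 5) = 1*7 = 7)
(11 + j(T))*N = (11 + 7)*0 = 18*0 = 0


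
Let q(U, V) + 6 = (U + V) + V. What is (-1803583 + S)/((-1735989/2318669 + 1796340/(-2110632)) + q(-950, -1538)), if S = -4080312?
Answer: 2399578388930203930/1644988377556697 ≈ 1458.7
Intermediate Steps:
q(U, V) = -6 + U + 2*V (q(U, V) = -6 + ((U + V) + V) = -6 + (U + 2*V) = -6 + U + 2*V)
(-1803583 + S)/((-1735989/2318669 + 1796340/(-2110632)) + q(-950, -1538)) = (-1803583 - 4080312)/((-1735989/2318669 + 1796340/(-2110632)) + (-6 - 950 + 2*(-1538))) = -5883895/((-1735989*1/2318669 + 1796340*(-1/2110632)) + (-6 - 950 - 3076)) = -5883895/((-1735989/2318669 - 149695/175886) - 4032) = -5883895/(-652429317209/407821415734 - 4032) = -5883895/(-1644988377556697/407821415734) = -5883895*(-407821415734/1644988377556697) = 2399578388930203930/1644988377556697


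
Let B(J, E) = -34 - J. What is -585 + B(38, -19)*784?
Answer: -57033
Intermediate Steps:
-585 + B(38, -19)*784 = -585 + (-34 - 1*38)*784 = -585 + (-34 - 38)*784 = -585 - 72*784 = -585 - 56448 = -57033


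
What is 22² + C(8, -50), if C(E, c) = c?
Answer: 434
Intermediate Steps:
22² + C(8, -50) = 22² - 50 = 484 - 50 = 434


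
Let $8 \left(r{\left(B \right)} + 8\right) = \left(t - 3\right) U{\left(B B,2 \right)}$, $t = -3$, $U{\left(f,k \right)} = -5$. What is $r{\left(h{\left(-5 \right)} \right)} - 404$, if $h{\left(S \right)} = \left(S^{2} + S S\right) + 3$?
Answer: $- \frac{1633}{4} \approx -408.25$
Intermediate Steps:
$h{\left(S \right)} = 3 + 2 S^{2}$ ($h{\left(S \right)} = \left(S^{2} + S^{2}\right) + 3 = 2 S^{2} + 3 = 3 + 2 S^{2}$)
$r{\left(B \right)} = - \frac{17}{4}$ ($r{\left(B \right)} = -8 + \frac{\left(-3 - 3\right) \left(-5\right)}{8} = -8 + \frac{\left(-6\right) \left(-5\right)}{8} = -8 + \frac{1}{8} \cdot 30 = -8 + \frac{15}{4} = - \frac{17}{4}$)
$r{\left(h{\left(-5 \right)} \right)} - 404 = - \frac{17}{4} - 404 = - \frac{1633}{4}$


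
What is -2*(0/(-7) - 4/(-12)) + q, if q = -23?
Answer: -71/3 ≈ -23.667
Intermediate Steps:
-2*(0/(-7) - 4/(-12)) + q = -2*(0/(-7) - 4/(-12)) - 23 = -2*(0*(-⅐) - 4*(-1/12)) - 23 = -2*(0 + ⅓) - 23 = -2*⅓ - 23 = -⅔ - 23 = -71/3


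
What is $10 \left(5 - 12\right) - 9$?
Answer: $-79$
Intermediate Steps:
$10 \left(5 - 12\right) - 9 = 10 \left(-7\right) - 9 = -70 - 9 = -79$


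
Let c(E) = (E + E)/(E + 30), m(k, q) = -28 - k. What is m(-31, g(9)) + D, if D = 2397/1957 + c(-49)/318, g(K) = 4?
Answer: 1319659/311163 ≈ 4.2411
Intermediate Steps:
c(E) = 2*E/(30 + E) (c(E) = (2*E)/(30 + E) = 2*E/(30 + E))
D = 386170/311163 (D = 2397/1957 + (2*(-49)/(30 - 49))/318 = 2397*(1/1957) + (2*(-49)/(-19))*(1/318) = 2397/1957 + (2*(-49)*(-1/19))*(1/318) = 2397/1957 + (98/19)*(1/318) = 2397/1957 + 49/3021 = 386170/311163 ≈ 1.2411)
m(-31, g(9)) + D = (-28 - 1*(-31)) + 386170/311163 = (-28 + 31) + 386170/311163 = 3 + 386170/311163 = 1319659/311163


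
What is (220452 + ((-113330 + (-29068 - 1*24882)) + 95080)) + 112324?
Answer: 260576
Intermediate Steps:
(220452 + ((-113330 + (-29068 - 1*24882)) + 95080)) + 112324 = (220452 + ((-113330 + (-29068 - 24882)) + 95080)) + 112324 = (220452 + ((-113330 - 53950) + 95080)) + 112324 = (220452 + (-167280 + 95080)) + 112324 = (220452 - 72200) + 112324 = 148252 + 112324 = 260576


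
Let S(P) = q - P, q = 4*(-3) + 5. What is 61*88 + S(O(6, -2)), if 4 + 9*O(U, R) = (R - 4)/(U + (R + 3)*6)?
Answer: 10723/2 ≈ 5361.5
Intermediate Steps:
q = -7 (q = -12 + 5 = -7)
O(U, R) = -4/9 + (-4 + R)/(9*(18 + U + 6*R)) (O(U, R) = -4/9 + ((R - 4)/(U + (R + 3)*6))/9 = -4/9 + ((-4 + R)/(U + (3 + R)*6))/9 = -4/9 + ((-4 + R)/(U + (18 + 6*R)))/9 = -4/9 + ((-4 + R)/(18 + U + 6*R))/9 = -4/9 + (-4 + R)/(9*(18 + U + 6*R)))
S(P) = -7 - P
61*88 + S(O(6, -2)) = 61*88 + (-7 - (-76 - 23*(-2) - 4*6)/(9*(18 + 6 + 6*(-2)))) = 5368 + (-7 - (-76 + 46 - 24)/(9*(18 + 6 - 12))) = 5368 + (-7 - (-54)/(9*12)) = 5368 + (-7 - 1*(-½)) = 5368 + (-7 + ½) = 5368 - 13/2 = 10723/2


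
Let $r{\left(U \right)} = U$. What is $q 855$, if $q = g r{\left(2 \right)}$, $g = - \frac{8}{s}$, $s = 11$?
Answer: $- \frac{13680}{11} \approx -1243.6$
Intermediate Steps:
$g = - \frac{8}{11} \approx -0.72727$
$q = - \frac{16}{11}$ ($q = \left(- \frac{8}{11}\right) 2 = - \frac{16}{11} \approx -1.4545$)
$q 855 = \left(- \frac{16}{11}\right) 855 = - \frac{13680}{11}$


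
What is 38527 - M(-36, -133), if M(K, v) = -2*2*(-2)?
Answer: 38519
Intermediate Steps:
M(K, v) = 8 (M(K, v) = -4*(-2) = 8)
38527 - M(-36, -133) = 38527 - 1*8 = 38527 - 8 = 38519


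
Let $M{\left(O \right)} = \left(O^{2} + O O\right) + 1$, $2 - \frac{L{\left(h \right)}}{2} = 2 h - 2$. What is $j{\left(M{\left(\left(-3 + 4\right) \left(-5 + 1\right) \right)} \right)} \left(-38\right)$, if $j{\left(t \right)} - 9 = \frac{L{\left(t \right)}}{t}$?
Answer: $- \frac{6574}{33} \approx -199.21$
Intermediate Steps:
$L{\left(h \right)} = 8 - 4 h$ ($L{\left(h \right)} = 4 - 2 \left(2 h - 2\right) = 4 - 2 \left(-2 + 2 h\right) = 4 - \left(-4 + 4 h\right) = 8 - 4 h$)
$M{\left(O \right)} = 1 + 2 O^{2}$ ($M{\left(O \right)} = \left(O^{2} + O^{2}\right) + 1 = 2 O^{2} + 1 = 1 + 2 O^{2}$)
$j{\left(t \right)} = 9 + \frac{8 - 4 t}{t}$
$j{\left(M{\left(\left(-3 + 4\right) \left(-5 + 1\right) \right)} \right)} \left(-38\right) = \left(5 + \frac{8}{1 + 2 \left(\left(-3 + 4\right) \left(-5 + 1\right)\right)^{2}}\right) \left(-38\right) = \left(5 + \frac{8}{1 + 2 \left(1 \left(-4\right)\right)^{2}}\right) \left(-38\right) = \left(5 + \frac{8}{1 + 2 \left(-4\right)^{2}}\right) \left(-38\right) = \left(5 + \frac{8}{1 + 2 \cdot 16}\right) \left(-38\right) = \left(5 + \frac{8}{1 + 32}\right) \left(-38\right) = \left(5 + \frac{8}{33}\right) \left(-38\right) = \frac{173}{33} \left(-38\right) = - \frac{6574}{33}$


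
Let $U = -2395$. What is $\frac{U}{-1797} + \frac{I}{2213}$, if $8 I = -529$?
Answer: $\frac{41450467}{31814088} \approx 1.3029$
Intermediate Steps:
$I = - \frac{529}{8}$ ($I = \frac{1}{8} \left(-529\right) = - \frac{529}{8} \approx -66.125$)
$\frac{U}{-1797} + \frac{I}{2213} = - \frac{2395}{-1797} - \frac{529}{8 \cdot 2213} = \left(-2395\right) \left(- \frac{1}{1797}\right) - \frac{529}{17704} = \frac{2395}{1797} - \frac{529}{17704} = \frac{41450467}{31814088}$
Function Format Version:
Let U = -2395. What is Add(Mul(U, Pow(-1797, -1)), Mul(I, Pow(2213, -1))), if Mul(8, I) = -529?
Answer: Rational(41450467, 31814088) ≈ 1.3029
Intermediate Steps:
I = Rational(-529, 8) (I = Mul(Rational(1, 8), -529) = Rational(-529, 8) ≈ -66.125)
Add(Mul(U, Pow(-1797, -1)), Mul(I, Pow(2213, -1))) = Add(Mul(-2395, Pow(-1797, -1)), Mul(Rational(-529, 8), Pow(2213, -1))) = Add(Mul(-2395, Rational(-1, 1797)), Mul(Rational(-529, 8), Rational(1, 2213))) = Add(Rational(2395, 1797), Rational(-529, 17704)) = Rational(41450467, 31814088)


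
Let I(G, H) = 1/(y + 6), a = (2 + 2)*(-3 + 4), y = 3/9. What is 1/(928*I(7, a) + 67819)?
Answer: 19/1291345 ≈ 1.4713e-5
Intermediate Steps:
y = ⅓ (y = 3*(⅑) = ⅓ ≈ 0.33333)
a = 4 (a = 4*1 = 4)
I(G, H) = 3/19 (I(G, H) = 1/(⅓ + 6) = 1/(19/3) = 3/19)
1/(928*I(7, a) + 67819) = 1/(928*(3/19) + 67819) = 1/(2784/19 + 67819) = 1/(1291345/19) = 19/1291345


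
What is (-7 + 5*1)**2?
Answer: 4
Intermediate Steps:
(-7 + 5*1)**2 = (-7 + 5)**2 = (-2)**2 = 4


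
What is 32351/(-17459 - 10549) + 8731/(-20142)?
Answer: -49786205/31340952 ≈ -1.5885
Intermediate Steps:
32351/(-17459 - 10549) + 8731/(-20142) = 32351/(-28008) + 8731*(-1/20142) = 32351*(-1/28008) - 8731/20142 = -32351/28008 - 8731/20142 = -49786205/31340952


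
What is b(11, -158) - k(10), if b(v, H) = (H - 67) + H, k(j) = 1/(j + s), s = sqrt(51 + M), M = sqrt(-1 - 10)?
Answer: -383 - 1/(10 + sqrt(51 + I*sqrt(11))) ≈ -383.06 + 0.00078938*I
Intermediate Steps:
M = I*sqrt(11) (M = sqrt(-11) = I*sqrt(11) ≈ 3.3166*I)
s = sqrt(51 + I*sqrt(11)) ≈ 7.1452 + 0.23209*I
k(j) = 1/(j + sqrt(51 + I*sqrt(11)))
b(v, H) = -67 + 2*H (b(v, H) = (-67 + H) + H = -67 + 2*H)
b(11, -158) - k(10) = (-67 + 2*(-158)) - 1/(10 + sqrt(51 + I*sqrt(11))) = (-67 - 316) - 1/(10 + sqrt(51 + I*sqrt(11))) = -383 - 1/(10 + sqrt(51 + I*sqrt(11)))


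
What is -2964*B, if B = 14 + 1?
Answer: -44460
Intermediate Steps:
B = 15
-2964*B = -2964*15 = -44460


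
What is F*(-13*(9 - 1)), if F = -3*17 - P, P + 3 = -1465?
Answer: -147368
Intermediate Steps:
P = -1468 (P = -3 - 1465 = -1468)
F = 1417 (F = -3*17 - 1*(-1468) = -51 + 1468 = 1417)
F*(-13*(9 - 1)) = 1417*(-13*(9 - 1)) = 1417*(-13*8) = 1417*(-104) = -147368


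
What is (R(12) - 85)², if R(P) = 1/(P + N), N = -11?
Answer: 7056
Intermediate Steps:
R(P) = 1/(-11 + P) (R(P) = 1/(P - 11) = 1/(-11 + P))
(R(12) - 85)² = (1/(-11 + 12) - 85)² = (1/1 - 85)² = (1 - 85)² = (-84)² = 7056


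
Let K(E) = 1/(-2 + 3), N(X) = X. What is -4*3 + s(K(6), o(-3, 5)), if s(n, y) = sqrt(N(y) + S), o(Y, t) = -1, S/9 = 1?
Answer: -12 + 2*sqrt(2) ≈ -9.1716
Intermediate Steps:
S = 9 (S = 9*1 = 9)
K(E) = 1 (K(E) = 1/1 = 1)
s(n, y) = sqrt(9 + y) (s(n, y) = sqrt(y + 9) = sqrt(9 + y))
-4*3 + s(K(6), o(-3, 5)) = -4*3 + sqrt(9 - 1) = -12 + sqrt(8) = -12 + 2*sqrt(2)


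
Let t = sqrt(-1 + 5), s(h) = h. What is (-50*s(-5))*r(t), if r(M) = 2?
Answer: 500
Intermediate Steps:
t = 2 (t = sqrt(4) = 2)
(-50*s(-5))*r(t) = -50*(-5)*2 = 250*2 = 500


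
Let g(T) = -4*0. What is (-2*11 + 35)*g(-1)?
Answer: 0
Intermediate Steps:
g(T) = 0
(-2*11 + 35)*g(-1) = (-2*11 + 35)*0 = (-22 + 35)*0 = 13*0 = 0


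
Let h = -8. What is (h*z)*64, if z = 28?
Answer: -14336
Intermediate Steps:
(h*z)*64 = -8*28*64 = -224*64 = -14336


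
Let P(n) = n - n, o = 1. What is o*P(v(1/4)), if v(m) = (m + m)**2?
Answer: 0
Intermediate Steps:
v(m) = 4*m**2 (v(m) = (2*m)**2 = 4*m**2)
P(n) = 0
o*P(v(1/4)) = 1*0 = 0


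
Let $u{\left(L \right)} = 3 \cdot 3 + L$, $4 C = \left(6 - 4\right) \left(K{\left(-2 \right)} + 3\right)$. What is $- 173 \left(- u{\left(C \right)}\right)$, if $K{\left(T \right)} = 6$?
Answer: $\frac{4671}{2} \approx 2335.5$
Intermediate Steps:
$C = \frac{9}{2}$ ($C = \frac{\left(6 - 4\right) \left(6 + 3\right)}{4} = \frac{2 \cdot 9}{4} = \frac{1}{4} \cdot 18 = \frac{9}{2} \approx 4.5$)
$u{\left(L \right)} = 9 + L$
$- 173 \left(- u{\left(C \right)}\right) = - 173 \left(- (9 + \frac{9}{2})\right) = - 173 \left(\left(-1\right) \frac{27}{2}\right) = \left(-173\right) \left(- \frac{27}{2}\right) = \frac{4671}{2}$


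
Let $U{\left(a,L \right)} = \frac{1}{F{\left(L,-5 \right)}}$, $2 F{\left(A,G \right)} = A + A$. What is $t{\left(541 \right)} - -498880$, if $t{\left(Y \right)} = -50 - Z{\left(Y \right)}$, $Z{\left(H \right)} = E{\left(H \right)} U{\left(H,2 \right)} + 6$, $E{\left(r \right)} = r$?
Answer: $\frac{997107}{2} \approx 4.9855 \cdot 10^{5}$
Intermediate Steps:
$F{\left(A,G \right)} = A$ ($F{\left(A,G \right)} = \frac{A + A}{2} = \frac{2 A}{2} = A$)
$U{\left(a,L \right)} = \frac{1}{L}$
$Z{\left(H \right)} = 6 + \frac{H}{2}$ ($Z{\left(H \right)} = \frac{H}{2} + 6 = 6 + \frac{H}{2}$)
$t{\left(Y \right)} = -56 - \frac{Y}{2}$ ($t{\left(Y \right)} = -50 - \left(6 + \frac{Y}{2}\right) = -56 - \frac{Y}{2}$)
$t{\left(541 \right)} - -498880 = \left(-56 - \frac{541}{2}\right) - -498880 = \left(-56 - \frac{541}{2}\right) + 498880 = - \frac{653}{2} + 498880 = \frac{997107}{2}$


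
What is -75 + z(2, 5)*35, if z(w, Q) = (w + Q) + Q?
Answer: 345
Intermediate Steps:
z(w, Q) = w + 2*Q (z(w, Q) = (Q + w) + Q = w + 2*Q)
-75 + z(2, 5)*35 = -75 + (2 + 2*5)*35 = -75 + (2 + 10)*35 = -75 + 12*35 = -75 + 420 = 345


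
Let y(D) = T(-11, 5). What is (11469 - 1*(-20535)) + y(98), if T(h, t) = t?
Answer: 32009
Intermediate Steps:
y(D) = 5
(11469 - 1*(-20535)) + y(98) = (11469 - 1*(-20535)) + 5 = (11469 + 20535) + 5 = 32004 + 5 = 32009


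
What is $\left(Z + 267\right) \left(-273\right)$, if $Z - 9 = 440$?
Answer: $-195468$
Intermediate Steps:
$Z = 449$ ($Z = 9 + 440 = 449$)
$\left(Z + 267\right) \left(-273\right) = \left(449 + 267\right) \left(-273\right) = 716 \left(-273\right) = -195468$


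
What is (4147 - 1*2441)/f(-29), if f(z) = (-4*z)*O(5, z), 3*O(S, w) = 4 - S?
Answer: -2559/58 ≈ -44.121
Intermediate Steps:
O(S, w) = 4/3 - S/3 (O(S, w) = (4 - S)/3 = 4/3 - S/3)
f(z) = 4*z/3 (f(z) = (-4*z)*(4/3 - ⅓*5) = (-4*z)*(4/3 - 5/3) = -4*z*(-⅓) = 4*z/3)
(4147 - 1*2441)/f(-29) = (4147 - 1*2441)/(((4/3)*(-29))) = (4147 - 2441)/(-116/3) = 1706*(-3/116) = -2559/58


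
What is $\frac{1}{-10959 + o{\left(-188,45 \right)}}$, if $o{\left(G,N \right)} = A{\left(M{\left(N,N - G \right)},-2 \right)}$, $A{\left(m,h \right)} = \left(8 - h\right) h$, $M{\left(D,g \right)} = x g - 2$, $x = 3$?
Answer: $- \frac{1}{10979} \approx -9.1083 \cdot 10^{-5}$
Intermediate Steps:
$M{\left(D,g \right)} = -2 + 3 g$ ($M{\left(D,g \right)} = 3 g - 2 = -2 + 3 g$)
$A{\left(m,h \right)} = h \left(8 - h\right)$
$o{\left(G,N \right)} = -20$ ($o{\left(G,N \right)} = - 2 \left(8 - -2\right) = - 2 \left(8 + 2\right) = \left(-2\right) 10 = -20$)
$\frac{1}{-10959 + o{\left(-188,45 \right)}} = \frac{1}{-10959 - 20} = \frac{1}{-10979} = - \frac{1}{10979}$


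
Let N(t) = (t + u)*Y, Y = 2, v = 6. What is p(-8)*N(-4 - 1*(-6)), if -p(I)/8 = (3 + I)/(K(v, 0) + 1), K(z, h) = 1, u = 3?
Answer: 200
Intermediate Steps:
p(I) = -12 - 4*I (p(I) = -8*(3 + I)/(1 + 1) = -8*(3 + I)/2 = -8*(3/2 + I/2) = -12 - 4*I)
N(t) = 6 + 2*t (N(t) = (t + 3)*2 = (3 + t)*2 = 6 + 2*t)
p(-8)*N(-4 - 1*(-6)) = (-12 - 4*(-8))*(6 + 2*(-4 - 1*(-6))) = (-12 + 32)*(6 + 2*(-4 + 6)) = 20*(6 + 2*2) = 20*(6 + 4) = 20*10 = 200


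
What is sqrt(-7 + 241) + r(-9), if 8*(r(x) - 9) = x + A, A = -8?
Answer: 55/8 + 3*sqrt(26) ≈ 22.172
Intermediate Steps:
r(x) = 8 + x/8 (r(x) = 9 + (x - 8)/8 = 9 + (-8 + x)/8 = 9 + (-1 + x/8) = 8 + x/8)
sqrt(-7 + 241) + r(-9) = sqrt(-7 + 241) + (8 + (1/8)*(-9)) = sqrt(234) + (8 - 9/8) = 3*sqrt(26) + 55/8 = 55/8 + 3*sqrt(26)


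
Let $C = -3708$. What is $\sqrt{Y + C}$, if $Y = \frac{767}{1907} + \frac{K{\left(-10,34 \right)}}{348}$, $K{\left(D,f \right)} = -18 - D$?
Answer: $\frac{i \sqrt{102055214445213}}{165909} \approx 60.89 i$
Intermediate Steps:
$Y = \frac{62915}{165909}$ ($Y = \frac{767}{1907} + \frac{-18 - -10}{348} = 767 \cdot \frac{1}{1907} + \left(-18 + 10\right) \frac{1}{348} = \frac{767}{1907} - \frac{2}{87} = \frac{62915}{165909} \approx 0.37921$)
$\sqrt{Y + C} = \sqrt{\frac{62915}{165909} - 3708} = \sqrt{- \frac{615127657}{165909}} = \frac{i \sqrt{102055214445213}}{165909}$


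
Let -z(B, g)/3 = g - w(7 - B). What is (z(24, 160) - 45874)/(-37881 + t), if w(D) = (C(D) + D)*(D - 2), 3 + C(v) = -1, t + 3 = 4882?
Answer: 45157/33002 ≈ 1.3683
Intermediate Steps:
t = 4879 (t = -3 + 4882 = 4879)
C(v) = -4 (C(v) = -3 - 1 = -4)
w(D) = (-4 + D)*(-2 + D) (w(D) = (-4 + D)*(D - 2) = (-4 + D)*(-2 + D))
z(B, g) = -102 - 3*g + 3*(7 - B)² + 18*B (z(B, g) = -3*(g - (8 + (7 - B)² - 6*(7 - B))) = -3*(g - (8 + (7 - B)² + (-42 + 6*B))) = -3*(g - (-34 + (7 - B)² + 6*B)) = -3*(g + (34 - (7 - B)² - 6*B)) = -3*(34 + g - (7 - B)² - 6*B) = -102 - 3*g + 3*(7 - B)² + 18*B)
(z(24, 160) - 45874)/(-37881 + t) = ((45 - 24*24 - 3*160 + 3*24²) - 45874)/(-37881 + 4879) = ((45 - 576 - 480 + 3*576) - 45874)/(-33002) = ((45 - 576 - 480 + 1728) - 45874)*(-1/33002) = (717 - 45874)*(-1/33002) = -45157*(-1/33002) = 45157/33002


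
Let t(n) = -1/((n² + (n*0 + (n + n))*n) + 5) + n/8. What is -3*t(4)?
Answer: -153/106 ≈ -1.4434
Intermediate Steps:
t(n) = -1/(5 + 3*n²) + n/8 (t(n) = -1/((n² + (0 + 2*n)*n) + 5) + n*(⅛) = -1/((n² + (2*n)*n) + 5) + n/8 = -1/((n² + 2*n²) + 5) + n/8 = -1/(3*n² + 5) + n/8 = -1/(5 + 3*n²) + n/8)
-3*t(4) = -3*(-8 + 3*4³ + 5*4)/(8*(5 + 3*4²)) = -3*(-8 + 3*64 + 20)/(8*(5 + 3*16)) = -3*(-8 + 192 + 20)/(8*(5 + 48)) = -3*204/(8*53) = -3*51/106 = -153/106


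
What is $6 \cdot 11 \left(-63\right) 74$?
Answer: $-307692$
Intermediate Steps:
$6 \cdot 11 \left(-63\right) 74 = 66 \left(-63\right) 74 = \left(-4158\right) 74 = -307692$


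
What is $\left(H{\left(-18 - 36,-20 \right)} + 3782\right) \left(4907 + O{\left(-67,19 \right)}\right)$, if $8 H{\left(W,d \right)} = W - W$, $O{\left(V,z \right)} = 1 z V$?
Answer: $13743788$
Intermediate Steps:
$O{\left(V,z \right)} = V z$ ($O{\left(V,z \right)} = z V = V z$)
$H{\left(W,d \right)} = 0$ ($H{\left(W,d \right)} = \frac{W - W}{8} = \frac{1}{8} \cdot 0 = 0$)
$\left(H{\left(-18 - 36,-20 \right)} + 3782\right) \left(4907 + O{\left(-67,19 \right)}\right) = \left(0 + 3782\right) \left(4907 - 1273\right) = 3782 \left(4907 - 1273\right) = 3782 \cdot 3634 = 13743788$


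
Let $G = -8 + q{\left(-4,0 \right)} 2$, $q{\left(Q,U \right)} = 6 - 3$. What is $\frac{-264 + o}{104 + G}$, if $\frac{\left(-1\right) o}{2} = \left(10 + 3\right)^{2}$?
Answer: $- \frac{301}{51} \approx -5.902$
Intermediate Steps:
$q{\left(Q,U \right)} = 3$
$o = -338$ ($o = - 2 \left(10 + 3\right)^{2} = - 2 \cdot 13^{2} = \left(-2\right) 169 = -338$)
$G = -2$ ($G = -8 + 3 \cdot 2 = -8 + 6 = -2$)
$\frac{-264 + o}{104 + G} = \frac{-264 - 338}{104 - 2} = - \frac{602}{102} = \left(-602\right) \frac{1}{102} = - \frac{301}{51}$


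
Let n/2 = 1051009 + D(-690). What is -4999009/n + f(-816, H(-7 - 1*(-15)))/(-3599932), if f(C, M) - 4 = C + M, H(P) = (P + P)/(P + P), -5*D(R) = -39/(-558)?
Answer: -1195341470689699/502673088484532 ≈ -2.3780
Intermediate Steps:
D(R) = -13/930 (D(R) = -(-39)/(5*(-558)) = -(-39)*(-1)/(5*558) = -⅕*13/186 = -13/930)
H(P) = 1 (H(P) = (2*P)/((2*P)) = (2*P)*(1/(2*P)) = 1)
n = 977438357/465 (n = 2*(1051009 - 13/930) = 2*(977438357/930) = 977438357/465 ≈ 2.1020e+6)
f(C, M) = 4 + C + M (f(C, M) = 4 + (C + M) = 4 + C + M)
-4999009/n + f(-816, H(-7 - 1*(-15)))/(-3599932) = -4999009/977438357/465 + (4 - 816 + 1)/(-3599932) = -4999009*465/977438357 - 811*(-1/3599932) = -2324539185/977438357 + 811/3599932 = -1195341470689699/502673088484532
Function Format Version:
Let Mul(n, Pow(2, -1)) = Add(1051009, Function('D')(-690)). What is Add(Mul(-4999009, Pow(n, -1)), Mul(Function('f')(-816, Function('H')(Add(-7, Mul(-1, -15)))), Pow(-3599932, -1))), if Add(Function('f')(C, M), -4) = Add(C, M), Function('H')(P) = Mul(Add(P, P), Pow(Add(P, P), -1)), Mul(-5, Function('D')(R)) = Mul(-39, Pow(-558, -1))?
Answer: Rational(-1195341470689699, 502673088484532) ≈ -2.3780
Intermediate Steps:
Function('D')(R) = Rational(-13, 930) (Function('D')(R) = Mul(Rational(-1, 5), Mul(-39, Pow(-558, -1))) = Mul(Rational(-1, 5), Mul(-39, Rational(-1, 558))) = Mul(Rational(-1, 5), Rational(13, 186)) = Rational(-13, 930))
Function('H')(P) = 1 (Function('H')(P) = Mul(Mul(2, P), Pow(Mul(2, P), -1)) = Mul(Mul(2, P), Mul(Rational(1, 2), Pow(P, -1))) = 1)
n = Rational(977438357, 465) (n = Mul(2, Add(1051009, Rational(-13, 930))) = Mul(2, Rational(977438357, 930)) = Rational(977438357, 465) ≈ 2.1020e+6)
Function('f')(C, M) = Add(4, C, M) (Function('f')(C, M) = Add(4, Add(C, M)) = Add(4, C, M))
Add(Mul(-4999009, Pow(n, -1)), Mul(Function('f')(-816, Function('H')(Add(-7, Mul(-1, -15)))), Pow(-3599932, -1))) = Add(Mul(-4999009, Pow(Rational(977438357, 465), -1)), Mul(Add(4, -816, 1), Pow(-3599932, -1))) = Add(Mul(-4999009, Rational(465, 977438357)), Mul(-811, Rational(-1, 3599932))) = Add(Rational(-2324539185, 977438357), Rational(811, 3599932)) = Rational(-1195341470689699, 502673088484532)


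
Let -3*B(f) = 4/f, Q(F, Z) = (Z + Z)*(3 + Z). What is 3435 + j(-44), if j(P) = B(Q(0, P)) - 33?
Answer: 9205811/2706 ≈ 3402.0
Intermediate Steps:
Q(F, Z) = 2*Z*(3 + Z) (Q(F, Z) = (2*Z)*(3 + Z) = 2*Z*(3 + Z))
B(f) = -4/(3*f)
j(P) = -33 - 2/(3*P*(3 + P)) (j(P) = -4*1/(2*P*(3 + P))/3 - 33 = -2/(3*P*(3 + P)) - 33 = -33 - 2/(3*P*(3 + P)))
3435 + j(-44) = 3435 + (⅓)*(-2 - 99*(-44)*(3 - 44))/(-44*(3 - 44)) = 3435 + (⅓)*(-1/44)*(-2 - 99*(-44)*(-41))/(-41) = 3435 + (⅓)*(-1/44)*(-1/41)*(-2 - 178596) = 3435 + (⅓)*(-1/44)*(-1/41)*(-178598) = 3435 - 89299/2706 = 9205811/2706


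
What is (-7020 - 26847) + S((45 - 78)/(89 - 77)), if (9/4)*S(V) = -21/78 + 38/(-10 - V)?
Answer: -38306347/1131 ≈ -33869.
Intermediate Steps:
S(V) = -14/117 + 152/(9*(-10 - V)) (S(V) = 4*(-21/78 + 38/(-10 - V))/9 = 4*(-21*1/78 + 38/(-10 - V))/9 = 4*(-7/26 + 38/(-10 - V))/9 = -14/117 + 152/(9*(-10 - V)))
(-7020 - 26847) + S((45 - 78)/(89 - 77)) = (-7020 - 26847) + 2*(-1058 - 7*(45 - 78)/(89 - 77))/(117*(10 + (45 - 78)/(89 - 77))) = -33867 + 2*(-1058 - (-231)/12)/(117*(10 - 33/12)) = -33867 + 2*(-1058 - (-231)/12)/(117*(10 - 33*1/12)) = -33867 + 2*(-1058 - 7*(-11/4))/(117*(10 - 11/4)) = -33867 + 2*(-1058 + 77/4)/(117*(29/4)) = -33867 + (2/117)*(4/29)*(-4155/4) = -33867 - 2770/1131 = -38306347/1131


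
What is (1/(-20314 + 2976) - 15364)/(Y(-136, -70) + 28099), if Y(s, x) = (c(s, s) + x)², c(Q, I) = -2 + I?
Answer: -266381033/1237291694 ≈ -0.21529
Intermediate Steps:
Y(s, x) = (-2 + s + x)² (Y(s, x) = ((-2 + s) + x)² = (-2 + s + x)²)
(1/(-20314 + 2976) - 15364)/(Y(-136, -70) + 28099) = (1/(-20314 + 2976) - 15364)/((-2 - 136 - 70)² + 28099) = (1/(-17338) - 15364)/((-208)² + 28099) = (-1/17338 - 15364)/(43264 + 28099) = -266381033/17338/71363 = -266381033/17338*1/71363 = -266381033/1237291694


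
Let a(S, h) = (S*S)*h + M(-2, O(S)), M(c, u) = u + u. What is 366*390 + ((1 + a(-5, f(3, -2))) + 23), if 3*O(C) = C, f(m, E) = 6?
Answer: 428732/3 ≈ 1.4291e+5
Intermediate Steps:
O(C) = C/3
M(c, u) = 2*u
a(S, h) = 2*S/3 + h*S**2 (a(S, h) = (S*S)*h + 2*(S/3) = S**2*h + 2*S/3 = h*S**2 + 2*S/3 = 2*S/3 + h*S**2)
366*390 + ((1 + a(-5, f(3, -2))) + 23) = 366*390 + ((1 + (1/3)*(-5)*(2 + 3*(-5)*6)) + 23) = 142740 + ((1 + (1/3)*(-5)*(2 - 90)) + 23) = 142740 + ((1 + (1/3)*(-5)*(-88)) + 23) = 142740 + ((1 + 440/3) + 23) = 142740 + (443/3 + 23) = 142740 + 512/3 = 428732/3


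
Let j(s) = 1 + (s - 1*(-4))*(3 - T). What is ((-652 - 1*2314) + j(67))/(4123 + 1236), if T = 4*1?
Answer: -132/233 ≈ -0.56652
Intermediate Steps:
T = 4
j(s) = -3 - s (j(s) = 1 + (s - 1*(-4))*(3 - 1*4) = 1 + (s + 4)*(3 - 4) = 1 + (4 + s)*(-1) = 1 + (-4 - s) = -3 - s)
((-652 - 1*2314) + j(67))/(4123 + 1236) = ((-652 - 1*2314) + (-3 - 1*67))/(4123 + 1236) = ((-652 - 2314) + (-3 - 67))/5359 = (-2966 - 70)*(1/5359) = -3036*1/5359 = -132/233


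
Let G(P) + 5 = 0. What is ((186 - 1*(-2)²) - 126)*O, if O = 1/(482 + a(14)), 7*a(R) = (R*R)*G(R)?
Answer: 28/171 ≈ 0.16374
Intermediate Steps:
G(P) = -5 (G(P) = -5 + 0 = -5)
a(R) = -5*R²/7 (a(R) = ((R*R)*(-5))/7 = (R²*(-5))/7 = (-5*R²)/7 = -5*R²/7)
O = 1/342 (O = 1/(482 - 5/7*14²) = 1/(482 - 5/7*196) = 1/(482 - 140) = 1/342 ≈ 0.0029240)
((186 - 1*(-2)²) - 126)*O = ((186 - 1*(-2)²) - 126)*(1/342) = ((186 - 1*4) - 126)*(1/342) = ((186 - 4) - 126)*(1/342) = (182 - 126)*(1/342) = 56*(1/342) = 28/171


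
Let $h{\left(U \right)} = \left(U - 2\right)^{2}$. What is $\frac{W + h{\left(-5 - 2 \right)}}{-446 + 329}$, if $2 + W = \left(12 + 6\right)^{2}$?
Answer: $- \frac{31}{9} \approx -3.4444$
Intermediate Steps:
$W = 322$ ($W = -2 + \left(12 + 6\right)^{2} = -2 + 18^{2} = -2 + 324 = 322$)
$h{\left(U \right)} = \left(-2 + U\right)^{2}$
$\frac{W + h{\left(-5 - 2 \right)}}{-446 + 329} = \frac{322 + \left(-2 - 7\right)^{2}}{-446 + 329} = \frac{322 + \left(-2 - 7\right)^{2}}{-117} = \left(322 + \left(-9\right)^{2}\right) \left(- \frac{1}{117}\right) = \left(322 + 81\right) \left(- \frac{1}{117}\right) = 403 \left(- \frac{1}{117}\right) = - \frac{31}{9}$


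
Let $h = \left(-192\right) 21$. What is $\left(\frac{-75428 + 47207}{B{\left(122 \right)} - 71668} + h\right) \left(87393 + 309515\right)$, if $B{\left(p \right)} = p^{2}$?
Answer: $- \frac{7571842592603}{4732} \approx -1.6001 \cdot 10^{9}$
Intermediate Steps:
$h = -4032$
$\left(\frac{-75428 + 47207}{B{\left(122 \right)} - 71668} + h\right) \left(87393 + 309515\right) = \left(\frac{-75428 + 47207}{122^{2} - 71668} - 4032\right) \left(87393 + 309515\right) = \left(- \frac{28221}{14884 - 71668} - 4032\right) 396908 = \left(- \frac{28221}{-56784} - 4032\right) 396908 = \left(\left(-28221\right) \left(- \frac{1}{56784}\right) - 4032\right) 396908 = \left(\frac{9407}{18928} - 4032\right) 396908 = \left(- \frac{76308289}{18928}\right) 396908 = - \frac{7571842592603}{4732}$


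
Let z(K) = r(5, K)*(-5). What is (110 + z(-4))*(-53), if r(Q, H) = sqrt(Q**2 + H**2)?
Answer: -5830 + 265*sqrt(41) ≈ -4133.2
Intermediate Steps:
r(Q, H) = sqrt(H**2 + Q**2)
z(K) = -5*sqrt(25 + K**2) (z(K) = sqrt(K**2 + 5**2)*(-5) = sqrt(K**2 + 25)*(-5) = sqrt(25 + K**2)*(-5) = -5*sqrt(25 + K**2))
(110 + z(-4))*(-53) = (110 - 5*sqrt(25 + (-4)**2))*(-53) = (110 - 5*sqrt(25 + 16))*(-53) = (110 - 5*sqrt(41))*(-53) = -5830 + 265*sqrt(41)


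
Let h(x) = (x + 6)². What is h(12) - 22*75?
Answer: -1326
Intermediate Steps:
h(x) = (6 + x)²
h(12) - 22*75 = (6 + 12)² - 22*75 = 18² - 1650 = 324 - 1650 = -1326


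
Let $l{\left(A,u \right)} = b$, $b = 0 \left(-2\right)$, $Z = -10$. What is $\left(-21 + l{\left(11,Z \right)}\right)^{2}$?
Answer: $441$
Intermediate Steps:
$b = 0$
$l{\left(A,u \right)} = 0$
$\left(-21 + l{\left(11,Z \right)}\right)^{2} = \left(-21 + 0\right)^{2} = \left(-21\right)^{2} = 441$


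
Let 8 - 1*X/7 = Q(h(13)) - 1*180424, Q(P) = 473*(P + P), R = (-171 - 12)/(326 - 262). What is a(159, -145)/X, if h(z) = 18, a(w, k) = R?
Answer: -61/24401664 ≈ -2.4998e-6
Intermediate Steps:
R = -183/64 ≈ -2.8594
a(w, k) = -183/64
Q(P) = 946*P (Q(P) = 473*(2*P) = 946*P)
X = 1143828 (X = 56 - 7*(946*18 - 1*180424) = 56 - 7*(17028 - 180424) = 56 - 7*(-163396) = 56 + 1143772 = 1143828)
a(159, -145)/X = -183/64/1143828 = -183/64*1/1143828 = -61/24401664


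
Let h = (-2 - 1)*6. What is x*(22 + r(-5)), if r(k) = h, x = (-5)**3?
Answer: -500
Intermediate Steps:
x = -125
h = -18 (h = -3*6 = -18)
r(k) = -18
x*(22 + r(-5)) = -125*(22 - 18) = -125*4 = -500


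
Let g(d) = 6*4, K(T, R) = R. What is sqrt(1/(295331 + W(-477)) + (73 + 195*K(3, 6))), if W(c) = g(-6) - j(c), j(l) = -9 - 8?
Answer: sqrt(553291127279)/21098 ≈ 35.256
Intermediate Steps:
j(l) = -17
g(d) = 24
W(c) = 41 (W(c) = 24 - 1*(-17) = 24 + 17 = 41)
sqrt(1/(295331 + W(-477)) + (73 + 195*K(3, 6))) = sqrt(1/(295331 + 41) + (73 + 195*6)) = sqrt(1/295372 + (73 + 1170)) = sqrt(1/295372 + 1243) = sqrt(367147397/295372) = sqrt(553291127279)/21098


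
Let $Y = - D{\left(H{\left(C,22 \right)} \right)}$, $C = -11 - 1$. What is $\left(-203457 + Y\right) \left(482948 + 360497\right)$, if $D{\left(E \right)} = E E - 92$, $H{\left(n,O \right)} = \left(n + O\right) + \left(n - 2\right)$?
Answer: $-171540687545$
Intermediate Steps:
$C = -12$ ($C = -11 - 1 = -12$)
$H{\left(n,O \right)} = -2 + O + 2 n$ ($H{\left(n,O \right)} = \left(O + n\right) + \left(-2 + n\right) = -2 + O + 2 n$)
$D{\left(E \right)} = -92 + E^{2}$ ($D{\left(E \right)} = E^{2} - 92 = -92 + E^{2}$)
$Y = 76$ ($Y = - (-92 + \left(-2 + 22 + 2 \left(-12\right)\right)^{2}) = - (-92 + \left(-2 + 22 - 24\right)^{2}) = - (-92 + \left(-4\right)^{2}) = - (-92 + 16) = \left(-1\right) \left(-76\right) = 76$)
$\left(-203457 + Y\right) \left(482948 + 360497\right) = \left(-203457 + 76\right) \left(482948 + 360497\right) = \left(-203381\right) 843445 = -171540687545$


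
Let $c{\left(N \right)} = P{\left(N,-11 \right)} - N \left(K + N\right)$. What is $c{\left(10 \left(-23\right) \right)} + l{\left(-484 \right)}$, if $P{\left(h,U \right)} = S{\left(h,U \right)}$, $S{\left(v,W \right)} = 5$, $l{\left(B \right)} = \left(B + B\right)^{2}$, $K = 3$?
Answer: $884819$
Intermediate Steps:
$l{\left(B \right)} = 4 B^{2}$ ($l{\left(B \right)} = \left(2 B\right)^{2} = 4 B^{2}$)
$P{\left(h,U \right)} = 5$
$c{\left(N \right)} = 5 - N \left(3 + N\right)$
$c{\left(10 \left(-23\right) \right)} + l{\left(-484 \right)} = \left(5 - \left(10 \left(-23\right)\right)^{2} - 3 \cdot 10 \left(-23\right)\right) + 4 \left(-484\right)^{2} = \left(5 - \left(-230\right)^{2} - -690\right) + 4 \cdot 234256 = \left(5 - 52900 + 690\right) + 937024 = -52205 + 937024 = 884819$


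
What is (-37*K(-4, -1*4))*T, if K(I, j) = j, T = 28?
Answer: 4144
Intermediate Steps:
(-37*K(-4, -1*4))*T = -(-37)*4*28 = -37*(-4)*28 = 148*28 = 4144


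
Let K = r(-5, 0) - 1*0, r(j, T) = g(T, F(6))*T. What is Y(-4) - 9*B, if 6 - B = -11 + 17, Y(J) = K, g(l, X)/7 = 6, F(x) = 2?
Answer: 0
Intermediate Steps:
g(l, X) = 42 (g(l, X) = 7*6 = 42)
r(j, T) = 42*T
K = 0 (K = 42*0 - 1*0 = 0 + 0 = 0)
Y(J) = 0
B = 0 (B = 6 - (-11 + 17) = 6 - 1*6 = 6 - 6 = 0)
Y(-4) - 9*B = 0 - 9*0 = 0 + 0 = 0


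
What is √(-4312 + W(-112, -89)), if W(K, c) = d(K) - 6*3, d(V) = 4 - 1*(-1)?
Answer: 5*I*√173 ≈ 65.765*I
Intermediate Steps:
d(V) = 5 (d(V) = 4 + 1 = 5)
W(K, c) = -13 (W(K, c) = 5 - 6*3 = 5 - 18 = -13)
√(-4312 + W(-112, -89)) = √(-4312 - 13) = √(-4325) = 5*I*√173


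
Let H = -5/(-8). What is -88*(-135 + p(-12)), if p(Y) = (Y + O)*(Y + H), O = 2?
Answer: 1870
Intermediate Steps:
H = 5/8 (H = -5*(-⅛) = 5/8 ≈ 0.62500)
p(Y) = (2 + Y)*(5/8 + Y) (p(Y) = (Y + 2)*(Y + 5/8) = (2 + Y)*(5/8 + Y))
-88*(-135 + p(-12)) = -88*(-135 + (5/4 + (-12)² + (21/8)*(-12))) = -88*(-135 + (5/4 + 144 - 63/2)) = -88*(-135 + 455/4) = -88*(-85/4) = 1870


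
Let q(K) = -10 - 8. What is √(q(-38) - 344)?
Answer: I*√362 ≈ 19.026*I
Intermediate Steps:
q(K) = -18
√(q(-38) - 344) = √(-18 - 344) = √(-362) = I*√362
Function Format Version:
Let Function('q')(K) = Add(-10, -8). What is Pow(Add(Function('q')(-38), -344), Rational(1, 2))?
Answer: Mul(I, Pow(362, Rational(1, 2))) ≈ Mul(19.026, I)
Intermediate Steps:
Function('q')(K) = -18
Pow(Add(Function('q')(-38), -344), Rational(1, 2)) = Pow(Add(-18, -344), Rational(1, 2)) = Pow(-362, Rational(1, 2)) = Mul(I, Pow(362, Rational(1, 2)))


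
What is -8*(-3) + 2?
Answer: 26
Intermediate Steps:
-8*(-3) + 2 = 24 + 2 = 26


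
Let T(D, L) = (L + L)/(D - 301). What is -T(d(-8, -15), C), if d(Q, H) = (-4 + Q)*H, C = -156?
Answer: -312/121 ≈ -2.5785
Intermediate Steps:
d(Q, H) = H*(-4 + Q)
T(D, L) = 2*L/(-301 + D) (T(D, L) = (2*L)/(-301 + D) = 2*L/(-301 + D))
-T(d(-8, -15), C) = -2*(-156)/(-301 - 15*(-4 - 8)) = -2*(-156)/(-301 - 15*(-12)) = -2*(-156)/(-301 + 180) = -2*(-156)/(-121) = -2*(-156)*(-1)/121 = -1*312/121 = -312/121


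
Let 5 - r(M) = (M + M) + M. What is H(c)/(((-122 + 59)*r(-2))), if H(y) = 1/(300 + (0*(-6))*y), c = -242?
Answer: -1/207900 ≈ -4.8100e-6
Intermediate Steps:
r(M) = 5 - 3*M (r(M) = 5 - ((M + M) + M) = 5 - (2*M + M) = 5 - 3*M)
H(y) = 1/300 (H(y) = 1/(300 + 0*y) = 1/(300 + 0) = 1/300)
H(c)/(((-122 + 59)*r(-2))) = 1/(300*(((-122 + 59)*(5 - 3*(-2))))) = 1/(300*((-63*(5 + 6)))) = 1/(300*((-63*11))) = (1/300)/(-693) = (1/300)*(-1/693) = -1/207900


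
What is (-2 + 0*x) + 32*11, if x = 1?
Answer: 350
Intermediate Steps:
(-2 + 0*x) + 32*11 = (-2 + 0*1) + 32*11 = (-2 + 0) + 352 = -2 + 352 = 350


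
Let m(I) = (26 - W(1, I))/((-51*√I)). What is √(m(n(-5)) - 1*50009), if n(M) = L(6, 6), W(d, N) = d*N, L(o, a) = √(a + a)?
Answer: I*√17*√(7651377 + √2*3^(¾)*(13 - √3))/51 ≈ 223.63*I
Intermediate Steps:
L(o, a) = √2*√a (L(o, a) = √(2*a) = √2*√a)
W(d, N) = N*d
n(M) = 2*√3 (n(M) = √2*√6 = 2*√3)
m(I) = -(26 - I)/(51*√I) (m(I) = (26 - I)/((-51*√I)) = (26 - I)*(-1/(51*√I)) = -(26 - I)/(51*√I))
√(m(n(-5)) - 1*50009) = √((-26 + 2*√3)/(51*√(2*√3)) - 1*50009) = √((√2*3^(¾)/6)*(-26 + 2*√3)/51 - 50009) = √(√2*3^(¾)*(-26 + 2*√3)/306 - 50009) = √(-50009 + √2*3^(¾)*(-26 + 2*√3)/306)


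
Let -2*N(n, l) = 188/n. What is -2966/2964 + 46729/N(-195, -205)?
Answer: 3376018577/34827 ≈ 96937.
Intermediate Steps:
N(n, l) = -94/n
-2966/2964 + 46729/N(-195, -205) = -2966/2964 + 46729/((-94/(-195))) = -2966*1/2964 + 46729/((-94*(-1/195))) = -1483/1482 + 46729/(94/195) = -1483/1482 + 46729*(195/94) = -1483/1482 + 9112155/94 = 3376018577/34827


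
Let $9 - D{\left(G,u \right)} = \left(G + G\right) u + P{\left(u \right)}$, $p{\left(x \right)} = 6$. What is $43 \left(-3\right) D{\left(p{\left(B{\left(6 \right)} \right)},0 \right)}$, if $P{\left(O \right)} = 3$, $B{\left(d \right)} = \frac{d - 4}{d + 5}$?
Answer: $-774$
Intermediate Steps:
$B{\left(d \right)} = \frac{-4 + d}{5 + d}$
$D{\left(G,u \right)} = 6 - 2 G u$ ($D{\left(G,u \right)} = 9 - \left(\left(G + G\right) u + 3\right) = 9 - \left(2 G u + 3\right) = 9 - \left(3 + 2 G u\right) = 6 - 2 G u$)
$43 \left(-3\right) D{\left(p{\left(B{\left(6 \right)} \right)},0 \right)} = 43 \left(-3\right) \left(6 - 12 \cdot 0\right) = - 129 \left(6 + 0\right) = \left(-129\right) 6 = -774$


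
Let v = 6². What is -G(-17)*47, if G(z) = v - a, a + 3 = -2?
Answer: -1927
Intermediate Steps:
a = -5 (a = -3 - 2 = -5)
v = 36
G(z) = 41 (G(z) = 36 - 1*(-5) = 36 + 5 = 41)
-G(-17)*47 = -41*47 = -1*1927 = -1927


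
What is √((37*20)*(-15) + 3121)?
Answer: I*√7979 ≈ 89.325*I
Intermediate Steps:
√((37*20)*(-15) + 3121) = √(740*(-15) + 3121) = √(-11100 + 3121) = √(-7979) = I*√7979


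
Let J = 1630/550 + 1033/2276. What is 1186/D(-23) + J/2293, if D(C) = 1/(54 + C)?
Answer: 10553229976643/287037740 ≈ 36766.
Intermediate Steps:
J = 427803/125180 (J = 1630*(1/550) + 1033*(1/2276) = 163/55 + 1033/2276 = 427803/125180 ≈ 3.4175)
1186/D(-23) + J/2293 = 1186/(1/(54 - 23)) + (427803/125180)/2293 = 1186/(1/31) + (427803/125180)*(1/2293) = 1186/(1/31) + 427803/287037740 = 1186*31 + 427803/287037740 = 36766 + 427803/287037740 = 10553229976643/287037740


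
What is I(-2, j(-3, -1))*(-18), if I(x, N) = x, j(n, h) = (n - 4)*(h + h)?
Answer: 36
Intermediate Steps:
j(n, h) = 2*h*(-4 + n) (j(n, h) = (-4 + n)*(2*h) = 2*h*(-4 + n))
I(-2, j(-3, -1))*(-18) = -2*(-18) = 36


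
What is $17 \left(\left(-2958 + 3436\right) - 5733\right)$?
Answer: $-89335$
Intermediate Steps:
$17 \left(\left(-2958 + 3436\right) - 5733\right) = 17 \left(478 - 5733\right) = 17 \left(-5255\right) = -89335$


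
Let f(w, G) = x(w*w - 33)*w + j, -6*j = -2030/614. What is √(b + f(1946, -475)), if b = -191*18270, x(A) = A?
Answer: √24991842483582702/1842 ≈ 85824.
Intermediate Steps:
j = 1015/1842 (j = -(-1015)/(3*614) = -⅙*(-1015/307) = 1015/1842 ≈ 0.55103)
b = -3489570
f(w, G) = 1015/1842 + w*(-33 + w²) (f(w, G) = (w*w - 33)*w + 1015/1842 = (w² - 33)*w + 1015/1842 = (-33 + w²)*w + 1015/1842 = w*(-33 + w²) + 1015/1842 = 1015/1842 + w*(-33 + w²))
√(b + f(1946, -475)) = √(-3489570 + (1015/1842 + 1946³ - 33*1946)) = √(-3489570 + (1015/1842 + 7369338536 - 64218)) = √(-3489570 + 13574203294771/1842) = √(13567775506831/1842) = √24991842483582702/1842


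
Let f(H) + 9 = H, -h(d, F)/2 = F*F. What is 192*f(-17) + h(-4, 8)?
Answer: -5120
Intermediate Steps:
h(d, F) = -2*F**2 (h(d, F) = -2*F*F = -2*F**2)
f(H) = -9 + H
192*f(-17) + h(-4, 8) = 192*(-9 - 17) - 2*8**2 = 192*(-26) - 2*64 = -4992 - 128 = -5120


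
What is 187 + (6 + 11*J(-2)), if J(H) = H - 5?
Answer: 116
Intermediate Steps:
J(H) = -5 + H
187 + (6 + 11*J(-2)) = 187 + (6 + 11*(-5 - 2)) = 187 + (6 + 11*(-7)) = 187 + (6 - 77) = 187 - 71 = 116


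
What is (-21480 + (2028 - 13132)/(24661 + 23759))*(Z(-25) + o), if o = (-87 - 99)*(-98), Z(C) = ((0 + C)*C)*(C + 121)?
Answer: -2260077985792/1345 ≈ -1.6804e+9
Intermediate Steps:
Z(C) = C**2*(121 + C) (Z(C) = (C*C)*(121 + C) = C**2*(121 + C))
o = 18228 (o = -186*(-98) = 18228)
(-21480 + (2028 - 13132)/(24661 + 23759))*(Z(-25) + o) = (-21480 + (2028 - 13132)/(24661 + 23759))*((-25)**2*(121 - 25) + 18228) = (-21480 - 11104/48420)*(625*96 + 18228) = (-21480 - 11104*1/48420)*(60000 + 18228) = (-21480 - 2776/12105)*78228 = -260018176/12105*78228 = -2260077985792/1345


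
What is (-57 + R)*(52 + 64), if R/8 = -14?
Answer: -19604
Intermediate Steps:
R = -112 (R = 8*(-14) = -112)
(-57 + R)*(52 + 64) = (-57 - 112)*(52 + 64) = -169*116 = -19604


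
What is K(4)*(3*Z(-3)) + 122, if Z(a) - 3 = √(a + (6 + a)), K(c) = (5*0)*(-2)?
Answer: 122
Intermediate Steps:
K(c) = 0 (K(c) = 0*(-2) = 0)
Z(a) = 3 + √(6 + 2*a) (Z(a) = 3 + √(a + (6 + a)) = 3 + √(6 + 2*a))
K(4)*(3*Z(-3)) + 122 = 0*(3*(3 + √(6 + 2*(-3)))) + 122 = 0*(3*(3 + √(6 - 6))) + 122 = 0*(3*(3 + √0)) + 122 = 0*(3*(3 + 0)) + 122 = 0*(3*3) + 122 = 0*9 + 122 = 0 + 122 = 122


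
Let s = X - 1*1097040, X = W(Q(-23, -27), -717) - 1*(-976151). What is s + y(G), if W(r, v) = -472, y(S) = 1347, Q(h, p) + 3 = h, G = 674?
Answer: -120014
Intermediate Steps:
Q(h, p) = -3 + h
X = 975679 (X = -472 - 1*(-976151) = -472 + 976151 = 975679)
s = -121361 (s = 975679 - 1*1097040 = 975679 - 1097040 = -121361)
s + y(G) = -121361 + 1347 = -120014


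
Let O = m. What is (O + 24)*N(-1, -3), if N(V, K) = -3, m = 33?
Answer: -171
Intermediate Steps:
O = 33
(O + 24)*N(-1, -3) = (33 + 24)*(-3) = 57*(-3) = -171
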